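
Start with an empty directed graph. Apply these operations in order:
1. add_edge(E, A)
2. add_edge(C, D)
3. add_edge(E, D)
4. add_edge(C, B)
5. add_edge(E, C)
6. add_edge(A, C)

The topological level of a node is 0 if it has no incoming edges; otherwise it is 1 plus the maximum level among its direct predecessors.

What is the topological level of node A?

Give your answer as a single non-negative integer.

Answer: 1

Derivation:
Op 1: add_edge(E, A). Edges now: 1
Op 2: add_edge(C, D). Edges now: 2
Op 3: add_edge(E, D). Edges now: 3
Op 4: add_edge(C, B). Edges now: 4
Op 5: add_edge(E, C). Edges now: 5
Op 6: add_edge(A, C). Edges now: 6
Compute levels (Kahn BFS):
  sources (in-degree 0): E
  process E: level=0
    E->A: in-degree(A)=0, level(A)=1, enqueue
    E->C: in-degree(C)=1, level(C)>=1
    E->D: in-degree(D)=1, level(D)>=1
  process A: level=1
    A->C: in-degree(C)=0, level(C)=2, enqueue
  process C: level=2
    C->B: in-degree(B)=0, level(B)=3, enqueue
    C->D: in-degree(D)=0, level(D)=3, enqueue
  process B: level=3
  process D: level=3
All levels: A:1, B:3, C:2, D:3, E:0
level(A) = 1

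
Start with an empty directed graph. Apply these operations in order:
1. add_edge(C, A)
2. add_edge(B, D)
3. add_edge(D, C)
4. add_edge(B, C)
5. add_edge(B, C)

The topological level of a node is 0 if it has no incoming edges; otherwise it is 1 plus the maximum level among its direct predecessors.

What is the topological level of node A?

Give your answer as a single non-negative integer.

Op 1: add_edge(C, A). Edges now: 1
Op 2: add_edge(B, D). Edges now: 2
Op 3: add_edge(D, C). Edges now: 3
Op 4: add_edge(B, C). Edges now: 4
Op 5: add_edge(B, C) (duplicate, no change). Edges now: 4
Compute levels (Kahn BFS):
  sources (in-degree 0): B
  process B: level=0
    B->C: in-degree(C)=1, level(C)>=1
    B->D: in-degree(D)=0, level(D)=1, enqueue
  process D: level=1
    D->C: in-degree(C)=0, level(C)=2, enqueue
  process C: level=2
    C->A: in-degree(A)=0, level(A)=3, enqueue
  process A: level=3
All levels: A:3, B:0, C:2, D:1
level(A) = 3

Answer: 3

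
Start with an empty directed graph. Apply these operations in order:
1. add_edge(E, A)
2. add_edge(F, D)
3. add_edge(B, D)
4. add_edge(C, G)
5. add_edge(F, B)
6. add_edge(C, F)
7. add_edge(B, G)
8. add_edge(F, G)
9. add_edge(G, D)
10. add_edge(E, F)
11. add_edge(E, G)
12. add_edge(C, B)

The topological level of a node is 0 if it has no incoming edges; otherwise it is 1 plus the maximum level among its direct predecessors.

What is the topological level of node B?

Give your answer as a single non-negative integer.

Answer: 2

Derivation:
Op 1: add_edge(E, A). Edges now: 1
Op 2: add_edge(F, D). Edges now: 2
Op 3: add_edge(B, D). Edges now: 3
Op 4: add_edge(C, G). Edges now: 4
Op 5: add_edge(F, B). Edges now: 5
Op 6: add_edge(C, F). Edges now: 6
Op 7: add_edge(B, G). Edges now: 7
Op 8: add_edge(F, G). Edges now: 8
Op 9: add_edge(G, D). Edges now: 9
Op 10: add_edge(E, F). Edges now: 10
Op 11: add_edge(E, G). Edges now: 11
Op 12: add_edge(C, B). Edges now: 12
Compute levels (Kahn BFS):
  sources (in-degree 0): C, E
  process C: level=0
    C->B: in-degree(B)=1, level(B)>=1
    C->F: in-degree(F)=1, level(F)>=1
    C->G: in-degree(G)=3, level(G)>=1
  process E: level=0
    E->A: in-degree(A)=0, level(A)=1, enqueue
    E->F: in-degree(F)=0, level(F)=1, enqueue
    E->G: in-degree(G)=2, level(G)>=1
  process A: level=1
  process F: level=1
    F->B: in-degree(B)=0, level(B)=2, enqueue
    F->D: in-degree(D)=2, level(D)>=2
    F->G: in-degree(G)=1, level(G)>=2
  process B: level=2
    B->D: in-degree(D)=1, level(D)>=3
    B->G: in-degree(G)=0, level(G)=3, enqueue
  process G: level=3
    G->D: in-degree(D)=0, level(D)=4, enqueue
  process D: level=4
All levels: A:1, B:2, C:0, D:4, E:0, F:1, G:3
level(B) = 2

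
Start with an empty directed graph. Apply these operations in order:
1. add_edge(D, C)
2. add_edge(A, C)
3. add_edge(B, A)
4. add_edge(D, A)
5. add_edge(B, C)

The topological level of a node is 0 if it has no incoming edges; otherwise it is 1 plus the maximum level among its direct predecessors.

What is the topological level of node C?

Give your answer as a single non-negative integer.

Answer: 2

Derivation:
Op 1: add_edge(D, C). Edges now: 1
Op 2: add_edge(A, C). Edges now: 2
Op 3: add_edge(B, A). Edges now: 3
Op 4: add_edge(D, A). Edges now: 4
Op 5: add_edge(B, C). Edges now: 5
Compute levels (Kahn BFS):
  sources (in-degree 0): B, D
  process B: level=0
    B->A: in-degree(A)=1, level(A)>=1
    B->C: in-degree(C)=2, level(C)>=1
  process D: level=0
    D->A: in-degree(A)=0, level(A)=1, enqueue
    D->C: in-degree(C)=1, level(C)>=1
  process A: level=1
    A->C: in-degree(C)=0, level(C)=2, enqueue
  process C: level=2
All levels: A:1, B:0, C:2, D:0
level(C) = 2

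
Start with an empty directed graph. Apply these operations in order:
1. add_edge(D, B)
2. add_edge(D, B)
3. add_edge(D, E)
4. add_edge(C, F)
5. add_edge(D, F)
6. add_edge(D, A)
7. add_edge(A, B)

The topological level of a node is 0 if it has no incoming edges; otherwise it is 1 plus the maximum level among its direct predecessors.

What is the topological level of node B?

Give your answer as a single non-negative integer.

Answer: 2

Derivation:
Op 1: add_edge(D, B). Edges now: 1
Op 2: add_edge(D, B) (duplicate, no change). Edges now: 1
Op 3: add_edge(D, E). Edges now: 2
Op 4: add_edge(C, F). Edges now: 3
Op 5: add_edge(D, F). Edges now: 4
Op 6: add_edge(D, A). Edges now: 5
Op 7: add_edge(A, B). Edges now: 6
Compute levels (Kahn BFS):
  sources (in-degree 0): C, D
  process C: level=0
    C->F: in-degree(F)=1, level(F)>=1
  process D: level=0
    D->A: in-degree(A)=0, level(A)=1, enqueue
    D->B: in-degree(B)=1, level(B)>=1
    D->E: in-degree(E)=0, level(E)=1, enqueue
    D->F: in-degree(F)=0, level(F)=1, enqueue
  process A: level=1
    A->B: in-degree(B)=0, level(B)=2, enqueue
  process E: level=1
  process F: level=1
  process B: level=2
All levels: A:1, B:2, C:0, D:0, E:1, F:1
level(B) = 2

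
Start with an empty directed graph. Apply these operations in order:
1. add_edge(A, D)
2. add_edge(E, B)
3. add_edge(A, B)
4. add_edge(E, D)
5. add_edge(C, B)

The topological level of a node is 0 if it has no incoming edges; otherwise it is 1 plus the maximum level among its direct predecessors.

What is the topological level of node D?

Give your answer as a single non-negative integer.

Op 1: add_edge(A, D). Edges now: 1
Op 2: add_edge(E, B). Edges now: 2
Op 3: add_edge(A, B). Edges now: 3
Op 4: add_edge(E, D). Edges now: 4
Op 5: add_edge(C, B). Edges now: 5
Compute levels (Kahn BFS):
  sources (in-degree 0): A, C, E
  process A: level=0
    A->B: in-degree(B)=2, level(B)>=1
    A->D: in-degree(D)=1, level(D)>=1
  process C: level=0
    C->B: in-degree(B)=1, level(B)>=1
  process E: level=0
    E->B: in-degree(B)=0, level(B)=1, enqueue
    E->D: in-degree(D)=0, level(D)=1, enqueue
  process B: level=1
  process D: level=1
All levels: A:0, B:1, C:0, D:1, E:0
level(D) = 1

Answer: 1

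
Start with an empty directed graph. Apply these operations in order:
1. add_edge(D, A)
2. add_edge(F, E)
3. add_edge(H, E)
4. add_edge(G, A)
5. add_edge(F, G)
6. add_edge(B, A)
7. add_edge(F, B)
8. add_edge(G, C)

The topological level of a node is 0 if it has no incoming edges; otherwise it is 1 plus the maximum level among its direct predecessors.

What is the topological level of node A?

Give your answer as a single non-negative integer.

Answer: 2

Derivation:
Op 1: add_edge(D, A). Edges now: 1
Op 2: add_edge(F, E). Edges now: 2
Op 3: add_edge(H, E). Edges now: 3
Op 4: add_edge(G, A). Edges now: 4
Op 5: add_edge(F, G). Edges now: 5
Op 6: add_edge(B, A). Edges now: 6
Op 7: add_edge(F, B). Edges now: 7
Op 8: add_edge(G, C). Edges now: 8
Compute levels (Kahn BFS):
  sources (in-degree 0): D, F, H
  process D: level=0
    D->A: in-degree(A)=2, level(A)>=1
  process F: level=0
    F->B: in-degree(B)=0, level(B)=1, enqueue
    F->E: in-degree(E)=1, level(E)>=1
    F->G: in-degree(G)=0, level(G)=1, enqueue
  process H: level=0
    H->E: in-degree(E)=0, level(E)=1, enqueue
  process B: level=1
    B->A: in-degree(A)=1, level(A)>=2
  process G: level=1
    G->A: in-degree(A)=0, level(A)=2, enqueue
    G->C: in-degree(C)=0, level(C)=2, enqueue
  process E: level=1
  process A: level=2
  process C: level=2
All levels: A:2, B:1, C:2, D:0, E:1, F:0, G:1, H:0
level(A) = 2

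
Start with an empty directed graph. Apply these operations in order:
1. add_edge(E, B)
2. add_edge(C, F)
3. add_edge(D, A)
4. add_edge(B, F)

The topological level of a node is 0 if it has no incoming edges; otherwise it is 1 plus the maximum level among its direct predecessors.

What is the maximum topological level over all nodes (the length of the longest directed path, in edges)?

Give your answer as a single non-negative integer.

Op 1: add_edge(E, B). Edges now: 1
Op 2: add_edge(C, F). Edges now: 2
Op 3: add_edge(D, A). Edges now: 3
Op 4: add_edge(B, F). Edges now: 4
Compute levels (Kahn BFS):
  sources (in-degree 0): C, D, E
  process C: level=0
    C->F: in-degree(F)=1, level(F)>=1
  process D: level=0
    D->A: in-degree(A)=0, level(A)=1, enqueue
  process E: level=0
    E->B: in-degree(B)=0, level(B)=1, enqueue
  process A: level=1
  process B: level=1
    B->F: in-degree(F)=0, level(F)=2, enqueue
  process F: level=2
All levels: A:1, B:1, C:0, D:0, E:0, F:2
max level = 2

Answer: 2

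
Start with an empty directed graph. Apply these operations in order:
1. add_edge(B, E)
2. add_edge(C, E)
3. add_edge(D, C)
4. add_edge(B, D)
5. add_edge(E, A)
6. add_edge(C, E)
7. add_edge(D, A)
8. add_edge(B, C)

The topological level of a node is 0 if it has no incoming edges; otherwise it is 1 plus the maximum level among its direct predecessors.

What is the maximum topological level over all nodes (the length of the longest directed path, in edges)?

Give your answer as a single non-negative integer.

Answer: 4

Derivation:
Op 1: add_edge(B, E). Edges now: 1
Op 2: add_edge(C, E). Edges now: 2
Op 3: add_edge(D, C). Edges now: 3
Op 4: add_edge(B, D). Edges now: 4
Op 5: add_edge(E, A). Edges now: 5
Op 6: add_edge(C, E) (duplicate, no change). Edges now: 5
Op 7: add_edge(D, A). Edges now: 6
Op 8: add_edge(B, C). Edges now: 7
Compute levels (Kahn BFS):
  sources (in-degree 0): B
  process B: level=0
    B->C: in-degree(C)=1, level(C)>=1
    B->D: in-degree(D)=0, level(D)=1, enqueue
    B->E: in-degree(E)=1, level(E)>=1
  process D: level=1
    D->A: in-degree(A)=1, level(A)>=2
    D->C: in-degree(C)=0, level(C)=2, enqueue
  process C: level=2
    C->E: in-degree(E)=0, level(E)=3, enqueue
  process E: level=3
    E->A: in-degree(A)=0, level(A)=4, enqueue
  process A: level=4
All levels: A:4, B:0, C:2, D:1, E:3
max level = 4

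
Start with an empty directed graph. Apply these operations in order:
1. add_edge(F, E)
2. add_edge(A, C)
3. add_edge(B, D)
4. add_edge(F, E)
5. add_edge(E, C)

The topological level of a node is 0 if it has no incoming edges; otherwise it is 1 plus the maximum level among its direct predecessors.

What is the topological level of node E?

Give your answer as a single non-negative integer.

Op 1: add_edge(F, E). Edges now: 1
Op 2: add_edge(A, C). Edges now: 2
Op 3: add_edge(B, D). Edges now: 3
Op 4: add_edge(F, E) (duplicate, no change). Edges now: 3
Op 5: add_edge(E, C). Edges now: 4
Compute levels (Kahn BFS):
  sources (in-degree 0): A, B, F
  process A: level=0
    A->C: in-degree(C)=1, level(C)>=1
  process B: level=0
    B->D: in-degree(D)=0, level(D)=1, enqueue
  process F: level=0
    F->E: in-degree(E)=0, level(E)=1, enqueue
  process D: level=1
  process E: level=1
    E->C: in-degree(C)=0, level(C)=2, enqueue
  process C: level=2
All levels: A:0, B:0, C:2, D:1, E:1, F:0
level(E) = 1

Answer: 1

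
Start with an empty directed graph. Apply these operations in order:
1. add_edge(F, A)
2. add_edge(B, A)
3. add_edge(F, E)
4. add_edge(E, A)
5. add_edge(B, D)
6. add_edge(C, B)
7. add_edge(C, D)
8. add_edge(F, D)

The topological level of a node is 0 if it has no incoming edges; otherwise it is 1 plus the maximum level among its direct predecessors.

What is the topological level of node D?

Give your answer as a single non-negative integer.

Op 1: add_edge(F, A). Edges now: 1
Op 2: add_edge(B, A). Edges now: 2
Op 3: add_edge(F, E). Edges now: 3
Op 4: add_edge(E, A). Edges now: 4
Op 5: add_edge(B, D). Edges now: 5
Op 6: add_edge(C, B). Edges now: 6
Op 7: add_edge(C, D). Edges now: 7
Op 8: add_edge(F, D). Edges now: 8
Compute levels (Kahn BFS):
  sources (in-degree 0): C, F
  process C: level=0
    C->B: in-degree(B)=0, level(B)=1, enqueue
    C->D: in-degree(D)=2, level(D)>=1
  process F: level=0
    F->A: in-degree(A)=2, level(A)>=1
    F->D: in-degree(D)=1, level(D)>=1
    F->E: in-degree(E)=0, level(E)=1, enqueue
  process B: level=1
    B->A: in-degree(A)=1, level(A)>=2
    B->D: in-degree(D)=0, level(D)=2, enqueue
  process E: level=1
    E->A: in-degree(A)=0, level(A)=2, enqueue
  process D: level=2
  process A: level=2
All levels: A:2, B:1, C:0, D:2, E:1, F:0
level(D) = 2

Answer: 2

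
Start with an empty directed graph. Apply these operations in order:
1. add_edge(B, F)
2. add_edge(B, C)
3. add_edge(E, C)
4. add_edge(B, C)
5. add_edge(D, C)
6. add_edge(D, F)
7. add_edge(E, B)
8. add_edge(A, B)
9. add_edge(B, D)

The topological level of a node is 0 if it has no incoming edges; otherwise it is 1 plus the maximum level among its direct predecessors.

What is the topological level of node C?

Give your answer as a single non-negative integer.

Op 1: add_edge(B, F). Edges now: 1
Op 2: add_edge(B, C). Edges now: 2
Op 3: add_edge(E, C). Edges now: 3
Op 4: add_edge(B, C) (duplicate, no change). Edges now: 3
Op 5: add_edge(D, C). Edges now: 4
Op 6: add_edge(D, F). Edges now: 5
Op 7: add_edge(E, B). Edges now: 6
Op 8: add_edge(A, B). Edges now: 7
Op 9: add_edge(B, D). Edges now: 8
Compute levels (Kahn BFS):
  sources (in-degree 0): A, E
  process A: level=0
    A->B: in-degree(B)=1, level(B)>=1
  process E: level=0
    E->B: in-degree(B)=0, level(B)=1, enqueue
    E->C: in-degree(C)=2, level(C)>=1
  process B: level=1
    B->C: in-degree(C)=1, level(C)>=2
    B->D: in-degree(D)=0, level(D)=2, enqueue
    B->F: in-degree(F)=1, level(F)>=2
  process D: level=2
    D->C: in-degree(C)=0, level(C)=3, enqueue
    D->F: in-degree(F)=0, level(F)=3, enqueue
  process C: level=3
  process F: level=3
All levels: A:0, B:1, C:3, D:2, E:0, F:3
level(C) = 3

Answer: 3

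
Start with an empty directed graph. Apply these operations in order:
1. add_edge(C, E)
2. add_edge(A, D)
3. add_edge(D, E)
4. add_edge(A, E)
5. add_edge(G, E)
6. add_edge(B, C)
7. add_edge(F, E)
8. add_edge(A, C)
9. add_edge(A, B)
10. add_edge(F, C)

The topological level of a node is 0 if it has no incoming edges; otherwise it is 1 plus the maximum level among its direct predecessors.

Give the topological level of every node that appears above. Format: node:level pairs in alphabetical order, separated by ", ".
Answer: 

Op 1: add_edge(C, E). Edges now: 1
Op 2: add_edge(A, D). Edges now: 2
Op 3: add_edge(D, E). Edges now: 3
Op 4: add_edge(A, E). Edges now: 4
Op 5: add_edge(G, E). Edges now: 5
Op 6: add_edge(B, C). Edges now: 6
Op 7: add_edge(F, E). Edges now: 7
Op 8: add_edge(A, C). Edges now: 8
Op 9: add_edge(A, B). Edges now: 9
Op 10: add_edge(F, C). Edges now: 10
Compute levels (Kahn BFS):
  sources (in-degree 0): A, F, G
  process A: level=0
    A->B: in-degree(B)=0, level(B)=1, enqueue
    A->C: in-degree(C)=2, level(C)>=1
    A->D: in-degree(D)=0, level(D)=1, enqueue
    A->E: in-degree(E)=4, level(E)>=1
  process F: level=0
    F->C: in-degree(C)=1, level(C)>=1
    F->E: in-degree(E)=3, level(E)>=1
  process G: level=0
    G->E: in-degree(E)=2, level(E)>=1
  process B: level=1
    B->C: in-degree(C)=0, level(C)=2, enqueue
  process D: level=1
    D->E: in-degree(E)=1, level(E)>=2
  process C: level=2
    C->E: in-degree(E)=0, level(E)=3, enqueue
  process E: level=3
All levels: A:0, B:1, C:2, D:1, E:3, F:0, G:0

Answer: A:0, B:1, C:2, D:1, E:3, F:0, G:0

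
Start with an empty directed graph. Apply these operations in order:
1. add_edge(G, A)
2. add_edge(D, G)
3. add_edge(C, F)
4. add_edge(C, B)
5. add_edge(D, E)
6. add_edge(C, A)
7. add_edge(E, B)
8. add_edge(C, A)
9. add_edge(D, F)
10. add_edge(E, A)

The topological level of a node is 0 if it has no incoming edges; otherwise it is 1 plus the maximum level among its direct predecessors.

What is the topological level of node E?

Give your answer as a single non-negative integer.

Answer: 1

Derivation:
Op 1: add_edge(G, A). Edges now: 1
Op 2: add_edge(D, G). Edges now: 2
Op 3: add_edge(C, F). Edges now: 3
Op 4: add_edge(C, B). Edges now: 4
Op 5: add_edge(D, E). Edges now: 5
Op 6: add_edge(C, A). Edges now: 6
Op 7: add_edge(E, B). Edges now: 7
Op 8: add_edge(C, A) (duplicate, no change). Edges now: 7
Op 9: add_edge(D, F). Edges now: 8
Op 10: add_edge(E, A). Edges now: 9
Compute levels (Kahn BFS):
  sources (in-degree 0): C, D
  process C: level=0
    C->A: in-degree(A)=2, level(A)>=1
    C->B: in-degree(B)=1, level(B)>=1
    C->F: in-degree(F)=1, level(F)>=1
  process D: level=0
    D->E: in-degree(E)=0, level(E)=1, enqueue
    D->F: in-degree(F)=0, level(F)=1, enqueue
    D->G: in-degree(G)=0, level(G)=1, enqueue
  process E: level=1
    E->A: in-degree(A)=1, level(A)>=2
    E->B: in-degree(B)=0, level(B)=2, enqueue
  process F: level=1
  process G: level=1
    G->A: in-degree(A)=0, level(A)=2, enqueue
  process B: level=2
  process A: level=2
All levels: A:2, B:2, C:0, D:0, E:1, F:1, G:1
level(E) = 1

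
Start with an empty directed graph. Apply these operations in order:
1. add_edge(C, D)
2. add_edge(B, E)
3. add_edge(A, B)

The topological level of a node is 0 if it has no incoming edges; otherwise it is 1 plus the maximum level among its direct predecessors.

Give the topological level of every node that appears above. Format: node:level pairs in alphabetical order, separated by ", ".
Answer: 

Op 1: add_edge(C, D). Edges now: 1
Op 2: add_edge(B, E). Edges now: 2
Op 3: add_edge(A, B). Edges now: 3
Compute levels (Kahn BFS):
  sources (in-degree 0): A, C
  process A: level=0
    A->B: in-degree(B)=0, level(B)=1, enqueue
  process C: level=0
    C->D: in-degree(D)=0, level(D)=1, enqueue
  process B: level=1
    B->E: in-degree(E)=0, level(E)=2, enqueue
  process D: level=1
  process E: level=2
All levels: A:0, B:1, C:0, D:1, E:2

Answer: A:0, B:1, C:0, D:1, E:2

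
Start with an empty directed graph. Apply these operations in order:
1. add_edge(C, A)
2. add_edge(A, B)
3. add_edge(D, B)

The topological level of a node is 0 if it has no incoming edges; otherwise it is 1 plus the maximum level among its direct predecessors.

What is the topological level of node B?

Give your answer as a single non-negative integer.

Op 1: add_edge(C, A). Edges now: 1
Op 2: add_edge(A, B). Edges now: 2
Op 3: add_edge(D, B). Edges now: 3
Compute levels (Kahn BFS):
  sources (in-degree 0): C, D
  process C: level=0
    C->A: in-degree(A)=0, level(A)=1, enqueue
  process D: level=0
    D->B: in-degree(B)=1, level(B)>=1
  process A: level=1
    A->B: in-degree(B)=0, level(B)=2, enqueue
  process B: level=2
All levels: A:1, B:2, C:0, D:0
level(B) = 2

Answer: 2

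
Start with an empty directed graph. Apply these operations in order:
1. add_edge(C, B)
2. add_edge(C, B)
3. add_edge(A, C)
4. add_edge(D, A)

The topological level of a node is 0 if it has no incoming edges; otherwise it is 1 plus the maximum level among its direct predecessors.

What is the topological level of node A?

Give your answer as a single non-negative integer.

Op 1: add_edge(C, B). Edges now: 1
Op 2: add_edge(C, B) (duplicate, no change). Edges now: 1
Op 3: add_edge(A, C). Edges now: 2
Op 4: add_edge(D, A). Edges now: 3
Compute levels (Kahn BFS):
  sources (in-degree 0): D
  process D: level=0
    D->A: in-degree(A)=0, level(A)=1, enqueue
  process A: level=1
    A->C: in-degree(C)=0, level(C)=2, enqueue
  process C: level=2
    C->B: in-degree(B)=0, level(B)=3, enqueue
  process B: level=3
All levels: A:1, B:3, C:2, D:0
level(A) = 1

Answer: 1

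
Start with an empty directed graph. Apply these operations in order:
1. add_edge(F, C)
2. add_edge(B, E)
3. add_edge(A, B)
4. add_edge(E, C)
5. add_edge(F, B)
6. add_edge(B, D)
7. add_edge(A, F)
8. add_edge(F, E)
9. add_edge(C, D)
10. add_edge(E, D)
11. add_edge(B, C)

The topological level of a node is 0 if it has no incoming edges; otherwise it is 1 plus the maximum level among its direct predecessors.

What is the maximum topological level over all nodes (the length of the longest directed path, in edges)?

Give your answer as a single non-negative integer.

Answer: 5

Derivation:
Op 1: add_edge(F, C). Edges now: 1
Op 2: add_edge(B, E). Edges now: 2
Op 3: add_edge(A, B). Edges now: 3
Op 4: add_edge(E, C). Edges now: 4
Op 5: add_edge(F, B). Edges now: 5
Op 6: add_edge(B, D). Edges now: 6
Op 7: add_edge(A, F). Edges now: 7
Op 8: add_edge(F, E). Edges now: 8
Op 9: add_edge(C, D). Edges now: 9
Op 10: add_edge(E, D). Edges now: 10
Op 11: add_edge(B, C). Edges now: 11
Compute levels (Kahn BFS):
  sources (in-degree 0): A
  process A: level=0
    A->B: in-degree(B)=1, level(B)>=1
    A->F: in-degree(F)=0, level(F)=1, enqueue
  process F: level=1
    F->B: in-degree(B)=0, level(B)=2, enqueue
    F->C: in-degree(C)=2, level(C)>=2
    F->E: in-degree(E)=1, level(E)>=2
  process B: level=2
    B->C: in-degree(C)=1, level(C)>=3
    B->D: in-degree(D)=2, level(D)>=3
    B->E: in-degree(E)=0, level(E)=3, enqueue
  process E: level=3
    E->C: in-degree(C)=0, level(C)=4, enqueue
    E->D: in-degree(D)=1, level(D)>=4
  process C: level=4
    C->D: in-degree(D)=0, level(D)=5, enqueue
  process D: level=5
All levels: A:0, B:2, C:4, D:5, E:3, F:1
max level = 5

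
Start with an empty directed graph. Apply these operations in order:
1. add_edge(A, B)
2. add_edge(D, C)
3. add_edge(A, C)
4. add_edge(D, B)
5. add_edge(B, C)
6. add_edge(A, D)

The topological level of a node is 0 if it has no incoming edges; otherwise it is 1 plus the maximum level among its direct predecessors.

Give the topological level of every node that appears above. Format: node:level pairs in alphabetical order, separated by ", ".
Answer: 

Answer: A:0, B:2, C:3, D:1

Derivation:
Op 1: add_edge(A, B). Edges now: 1
Op 2: add_edge(D, C). Edges now: 2
Op 3: add_edge(A, C). Edges now: 3
Op 4: add_edge(D, B). Edges now: 4
Op 5: add_edge(B, C). Edges now: 5
Op 6: add_edge(A, D). Edges now: 6
Compute levels (Kahn BFS):
  sources (in-degree 0): A
  process A: level=0
    A->B: in-degree(B)=1, level(B)>=1
    A->C: in-degree(C)=2, level(C)>=1
    A->D: in-degree(D)=0, level(D)=1, enqueue
  process D: level=1
    D->B: in-degree(B)=0, level(B)=2, enqueue
    D->C: in-degree(C)=1, level(C)>=2
  process B: level=2
    B->C: in-degree(C)=0, level(C)=3, enqueue
  process C: level=3
All levels: A:0, B:2, C:3, D:1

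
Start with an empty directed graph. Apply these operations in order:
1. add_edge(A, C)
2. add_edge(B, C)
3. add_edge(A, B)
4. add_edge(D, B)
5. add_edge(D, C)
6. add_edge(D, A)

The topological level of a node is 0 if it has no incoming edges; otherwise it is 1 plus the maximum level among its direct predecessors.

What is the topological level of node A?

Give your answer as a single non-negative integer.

Answer: 1

Derivation:
Op 1: add_edge(A, C). Edges now: 1
Op 2: add_edge(B, C). Edges now: 2
Op 3: add_edge(A, B). Edges now: 3
Op 4: add_edge(D, B). Edges now: 4
Op 5: add_edge(D, C). Edges now: 5
Op 6: add_edge(D, A). Edges now: 6
Compute levels (Kahn BFS):
  sources (in-degree 0): D
  process D: level=0
    D->A: in-degree(A)=0, level(A)=1, enqueue
    D->B: in-degree(B)=1, level(B)>=1
    D->C: in-degree(C)=2, level(C)>=1
  process A: level=1
    A->B: in-degree(B)=0, level(B)=2, enqueue
    A->C: in-degree(C)=1, level(C)>=2
  process B: level=2
    B->C: in-degree(C)=0, level(C)=3, enqueue
  process C: level=3
All levels: A:1, B:2, C:3, D:0
level(A) = 1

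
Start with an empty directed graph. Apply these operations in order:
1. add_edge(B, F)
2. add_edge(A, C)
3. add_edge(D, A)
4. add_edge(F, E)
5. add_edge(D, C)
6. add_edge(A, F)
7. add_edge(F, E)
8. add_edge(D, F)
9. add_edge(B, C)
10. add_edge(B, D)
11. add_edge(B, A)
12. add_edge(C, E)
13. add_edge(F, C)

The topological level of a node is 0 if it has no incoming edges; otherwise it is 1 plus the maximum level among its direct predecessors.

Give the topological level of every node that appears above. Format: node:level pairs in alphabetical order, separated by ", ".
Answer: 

Answer: A:2, B:0, C:4, D:1, E:5, F:3

Derivation:
Op 1: add_edge(B, F). Edges now: 1
Op 2: add_edge(A, C). Edges now: 2
Op 3: add_edge(D, A). Edges now: 3
Op 4: add_edge(F, E). Edges now: 4
Op 5: add_edge(D, C). Edges now: 5
Op 6: add_edge(A, F). Edges now: 6
Op 7: add_edge(F, E) (duplicate, no change). Edges now: 6
Op 8: add_edge(D, F). Edges now: 7
Op 9: add_edge(B, C). Edges now: 8
Op 10: add_edge(B, D). Edges now: 9
Op 11: add_edge(B, A). Edges now: 10
Op 12: add_edge(C, E). Edges now: 11
Op 13: add_edge(F, C). Edges now: 12
Compute levels (Kahn BFS):
  sources (in-degree 0): B
  process B: level=0
    B->A: in-degree(A)=1, level(A)>=1
    B->C: in-degree(C)=3, level(C)>=1
    B->D: in-degree(D)=0, level(D)=1, enqueue
    B->F: in-degree(F)=2, level(F)>=1
  process D: level=1
    D->A: in-degree(A)=0, level(A)=2, enqueue
    D->C: in-degree(C)=2, level(C)>=2
    D->F: in-degree(F)=1, level(F)>=2
  process A: level=2
    A->C: in-degree(C)=1, level(C)>=3
    A->F: in-degree(F)=0, level(F)=3, enqueue
  process F: level=3
    F->C: in-degree(C)=0, level(C)=4, enqueue
    F->E: in-degree(E)=1, level(E)>=4
  process C: level=4
    C->E: in-degree(E)=0, level(E)=5, enqueue
  process E: level=5
All levels: A:2, B:0, C:4, D:1, E:5, F:3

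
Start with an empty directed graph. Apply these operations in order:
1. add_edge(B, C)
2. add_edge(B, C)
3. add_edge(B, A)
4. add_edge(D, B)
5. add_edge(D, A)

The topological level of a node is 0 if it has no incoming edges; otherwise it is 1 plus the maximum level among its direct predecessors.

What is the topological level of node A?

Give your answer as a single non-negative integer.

Op 1: add_edge(B, C). Edges now: 1
Op 2: add_edge(B, C) (duplicate, no change). Edges now: 1
Op 3: add_edge(B, A). Edges now: 2
Op 4: add_edge(D, B). Edges now: 3
Op 5: add_edge(D, A). Edges now: 4
Compute levels (Kahn BFS):
  sources (in-degree 0): D
  process D: level=0
    D->A: in-degree(A)=1, level(A)>=1
    D->B: in-degree(B)=0, level(B)=1, enqueue
  process B: level=1
    B->A: in-degree(A)=0, level(A)=2, enqueue
    B->C: in-degree(C)=0, level(C)=2, enqueue
  process A: level=2
  process C: level=2
All levels: A:2, B:1, C:2, D:0
level(A) = 2

Answer: 2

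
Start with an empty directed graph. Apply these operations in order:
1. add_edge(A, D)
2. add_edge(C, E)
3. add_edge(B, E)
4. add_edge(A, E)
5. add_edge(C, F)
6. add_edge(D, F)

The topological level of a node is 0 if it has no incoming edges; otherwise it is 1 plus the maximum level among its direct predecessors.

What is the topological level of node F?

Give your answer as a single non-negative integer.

Answer: 2

Derivation:
Op 1: add_edge(A, D). Edges now: 1
Op 2: add_edge(C, E). Edges now: 2
Op 3: add_edge(B, E). Edges now: 3
Op 4: add_edge(A, E). Edges now: 4
Op 5: add_edge(C, F). Edges now: 5
Op 6: add_edge(D, F). Edges now: 6
Compute levels (Kahn BFS):
  sources (in-degree 0): A, B, C
  process A: level=0
    A->D: in-degree(D)=0, level(D)=1, enqueue
    A->E: in-degree(E)=2, level(E)>=1
  process B: level=0
    B->E: in-degree(E)=1, level(E)>=1
  process C: level=0
    C->E: in-degree(E)=0, level(E)=1, enqueue
    C->F: in-degree(F)=1, level(F)>=1
  process D: level=1
    D->F: in-degree(F)=0, level(F)=2, enqueue
  process E: level=1
  process F: level=2
All levels: A:0, B:0, C:0, D:1, E:1, F:2
level(F) = 2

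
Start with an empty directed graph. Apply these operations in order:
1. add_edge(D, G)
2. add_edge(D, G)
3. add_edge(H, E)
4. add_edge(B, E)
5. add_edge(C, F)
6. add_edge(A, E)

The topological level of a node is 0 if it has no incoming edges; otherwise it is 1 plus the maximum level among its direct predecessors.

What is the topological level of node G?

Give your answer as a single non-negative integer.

Op 1: add_edge(D, G). Edges now: 1
Op 2: add_edge(D, G) (duplicate, no change). Edges now: 1
Op 3: add_edge(H, E). Edges now: 2
Op 4: add_edge(B, E). Edges now: 3
Op 5: add_edge(C, F). Edges now: 4
Op 6: add_edge(A, E). Edges now: 5
Compute levels (Kahn BFS):
  sources (in-degree 0): A, B, C, D, H
  process A: level=0
    A->E: in-degree(E)=2, level(E)>=1
  process B: level=0
    B->E: in-degree(E)=1, level(E)>=1
  process C: level=0
    C->F: in-degree(F)=0, level(F)=1, enqueue
  process D: level=0
    D->G: in-degree(G)=0, level(G)=1, enqueue
  process H: level=0
    H->E: in-degree(E)=0, level(E)=1, enqueue
  process F: level=1
  process G: level=1
  process E: level=1
All levels: A:0, B:0, C:0, D:0, E:1, F:1, G:1, H:0
level(G) = 1

Answer: 1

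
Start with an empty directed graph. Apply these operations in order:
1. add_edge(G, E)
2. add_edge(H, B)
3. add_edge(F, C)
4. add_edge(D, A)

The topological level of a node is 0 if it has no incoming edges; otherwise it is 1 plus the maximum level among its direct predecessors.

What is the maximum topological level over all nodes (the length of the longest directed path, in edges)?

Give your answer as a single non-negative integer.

Op 1: add_edge(G, E). Edges now: 1
Op 2: add_edge(H, B). Edges now: 2
Op 3: add_edge(F, C). Edges now: 3
Op 4: add_edge(D, A). Edges now: 4
Compute levels (Kahn BFS):
  sources (in-degree 0): D, F, G, H
  process D: level=0
    D->A: in-degree(A)=0, level(A)=1, enqueue
  process F: level=0
    F->C: in-degree(C)=0, level(C)=1, enqueue
  process G: level=0
    G->E: in-degree(E)=0, level(E)=1, enqueue
  process H: level=0
    H->B: in-degree(B)=0, level(B)=1, enqueue
  process A: level=1
  process C: level=1
  process E: level=1
  process B: level=1
All levels: A:1, B:1, C:1, D:0, E:1, F:0, G:0, H:0
max level = 1

Answer: 1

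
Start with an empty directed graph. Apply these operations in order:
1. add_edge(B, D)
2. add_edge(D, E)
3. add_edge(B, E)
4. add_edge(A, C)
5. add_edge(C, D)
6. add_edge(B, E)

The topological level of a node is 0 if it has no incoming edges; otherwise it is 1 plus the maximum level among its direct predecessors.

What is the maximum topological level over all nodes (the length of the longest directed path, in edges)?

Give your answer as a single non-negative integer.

Answer: 3

Derivation:
Op 1: add_edge(B, D). Edges now: 1
Op 2: add_edge(D, E). Edges now: 2
Op 3: add_edge(B, E). Edges now: 3
Op 4: add_edge(A, C). Edges now: 4
Op 5: add_edge(C, D). Edges now: 5
Op 6: add_edge(B, E) (duplicate, no change). Edges now: 5
Compute levels (Kahn BFS):
  sources (in-degree 0): A, B
  process A: level=0
    A->C: in-degree(C)=0, level(C)=1, enqueue
  process B: level=0
    B->D: in-degree(D)=1, level(D)>=1
    B->E: in-degree(E)=1, level(E)>=1
  process C: level=1
    C->D: in-degree(D)=0, level(D)=2, enqueue
  process D: level=2
    D->E: in-degree(E)=0, level(E)=3, enqueue
  process E: level=3
All levels: A:0, B:0, C:1, D:2, E:3
max level = 3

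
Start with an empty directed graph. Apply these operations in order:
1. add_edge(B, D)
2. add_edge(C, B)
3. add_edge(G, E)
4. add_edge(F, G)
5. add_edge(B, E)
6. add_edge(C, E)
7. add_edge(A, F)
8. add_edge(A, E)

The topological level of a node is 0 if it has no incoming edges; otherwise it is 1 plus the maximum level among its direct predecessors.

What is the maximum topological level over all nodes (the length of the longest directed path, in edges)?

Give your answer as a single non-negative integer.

Op 1: add_edge(B, D). Edges now: 1
Op 2: add_edge(C, B). Edges now: 2
Op 3: add_edge(G, E). Edges now: 3
Op 4: add_edge(F, G). Edges now: 4
Op 5: add_edge(B, E). Edges now: 5
Op 6: add_edge(C, E). Edges now: 6
Op 7: add_edge(A, F). Edges now: 7
Op 8: add_edge(A, E). Edges now: 8
Compute levels (Kahn BFS):
  sources (in-degree 0): A, C
  process A: level=0
    A->E: in-degree(E)=3, level(E)>=1
    A->F: in-degree(F)=0, level(F)=1, enqueue
  process C: level=0
    C->B: in-degree(B)=0, level(B)=1, enqueue
    C->E: in-degree(E)=2, level(E)>=1
  process F: level=1
    F->G: in-degree(G)=0, level(G)=2, enqueue
  process B: level=1
    B->D: in-degree(D)=0, level(D)=2, enqueue
    B->E: in-degree(E)=1, level(E)>=2
  process G: level=2
    G->E: in-degree(E)=0, level(E)=3, enqueue
  process D: level=2
  process E: level=3
All levels: A:0, B:1, C:0, D:2, E:3, F:1, G:2
max level = 3

Answer: 3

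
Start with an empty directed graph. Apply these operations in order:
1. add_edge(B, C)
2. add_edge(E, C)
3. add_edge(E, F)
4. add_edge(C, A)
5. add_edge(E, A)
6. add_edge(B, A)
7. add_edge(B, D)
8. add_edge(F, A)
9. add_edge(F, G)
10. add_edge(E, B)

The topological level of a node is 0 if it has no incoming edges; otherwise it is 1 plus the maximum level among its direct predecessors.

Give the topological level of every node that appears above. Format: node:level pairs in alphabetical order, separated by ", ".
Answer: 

Answer: A:3, B:1, C:2, D:2, E:0, F:1, G:2

Derivation:
Op 1: add_edge(B, C). Edges now: 1
Op 2: add_edge(E, C). Edges now: 2
Op 3: add_edge(E, F). Edges now: 3
Op 4: add_edge(C, A). Edges now: 4
Op 5: add_edge(E, A). Edges now: 5
Op 6: add_edge(B, A). Edges now: 6
Op 7: add_edge(B, D). Edges now: 7
Op 8: add_edge(F, A). Edges now: 8
Op 9: add_edge(F, G). Edges now: 9
Op 10: add_edge(E, B). Edges now: 10
Compute levels (Kahn BFS):
  sources (in-degree 0): E
  process E: level=0
    E->A: in-degree(A)=3, level(A)>=1
    E->B: in-degree(B)=0, level(B)=1, enqueue
    E->C: in-degree(C)=1, level(C)>=1
    E->F: in-degree(F)=0, level(F)=1, enqueue
  process B: level=1
    B->A: in-degree(A)=2, level(A)>=2
    B->C: in-degree(C)=0, level(C)=2, enqueue
    B->D: in-degree(D)=0, level(D)=2, enqueue
  process F: level=1
    F->A: in-degree(A)=1, level(A)>=2
    F->G: in-degree(G)=0, level(G)=2, enqueue
  process C: level=2
    C->A: in-degree(A)=0, level(A)=3, enqueue
  process D: level=2
  process G: level=2
  process A: level=3
All levels: A:3, B:1, C:2, D:2, E:0, F:1, G:2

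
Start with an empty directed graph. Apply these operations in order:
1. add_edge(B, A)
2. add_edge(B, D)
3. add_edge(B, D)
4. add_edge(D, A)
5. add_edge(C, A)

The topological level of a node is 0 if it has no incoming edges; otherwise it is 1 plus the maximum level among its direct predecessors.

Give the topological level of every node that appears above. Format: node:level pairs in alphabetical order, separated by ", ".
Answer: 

Answer: A:2, B:0, C:0, D:1

Derivation:
Op 1: add_edge(B, A). Edges now: 1
Op 2: add_edge(B, D). Edges now: 2
Op 3: add_edge(B, D) (duplicate, no change). Edges now: 2
Op 4: add_edge(D, A). Edges now: 3
Op 5: add_edge(C, A). Edges now: 4
Compute levels (Kahn BFS):
  sources (in-degree 0): B, C
  process B: level=0
    B->A: in-degree(A)=2, level(A)>=1
    B->D: in-degree(D)=0, level(D)=1, enqueue
  process C: level=0
    C->A: in-degree(A)=1, level(A)>=1
  process D: level=1
    D->A: in-degree(A)=0, level(A)=2, enqueue
  process A: level=2
All levels: A:2, B:0, C:0, D:1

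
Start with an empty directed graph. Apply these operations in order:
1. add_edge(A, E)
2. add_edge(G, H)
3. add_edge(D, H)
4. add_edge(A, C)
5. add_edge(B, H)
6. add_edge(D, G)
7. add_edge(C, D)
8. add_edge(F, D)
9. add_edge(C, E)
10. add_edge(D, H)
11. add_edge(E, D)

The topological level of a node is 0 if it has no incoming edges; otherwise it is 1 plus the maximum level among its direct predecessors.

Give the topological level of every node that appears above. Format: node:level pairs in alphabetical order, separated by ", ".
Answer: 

Answer: A:0, B:0, C:1, D:3, E:2, F:0, G:4, H:5

Derivation:
Op 1: add_edge(A, E). Edges now: 1
Op 2: add_edge(G, H). Edges now: 2
Op 3: add_edge(D, H). Edges now: 3
Op 4: add_edge(A, C). Edges now: 4
Op 5: add_edge(B, H). Edges now: 5
Op 6: add_edge(D, G). Edges now: 6
Op 7: add_edge(C, D). Edges now: 7
Op 8: add_edge(F, D). Edges now: 8
Op 9: add_edge(C, E). Edges now: 9
Op 10: add_edge(D, H) (duplicate, no change). Edges now: 9
Op 11: add_edge(E, D). Edges now: 10
Compute levels (Kahn BFS):
  sources (in-degree 0): A, B, F
  process A: level=0
    A->C: in-degree(C)=0, level(C)=1, enqueue
    A->E: in-degree(E)=1, level(E)>=1
  process B: level=0
    B->H: in-degree(H)=2, level(H)>=1
  process F: level=0
    F->D: in-degree(D)=2, level(D)>=1
  process C: level=1
    C->D: in-degree(D)=1, level(D)>=2
    C->E: in-degree(E)=0, level(E)=2, enqueue
  process E: level=2
    E->D: in-degree(D)=0, level(D)=3, enqueue
  process D: level=3
    D->G: in-degree(G)=0, level(G)=4, enqueue
    D->H: in-degree(H)=1, level(H)>=4
  process G: level=4
    G->H: in-degree(H)=0, level(H)=5, enqueue
  process H: level=5
All levels: A:0, B:0, C:1, D:3, E:2, F:0, G:4, H:5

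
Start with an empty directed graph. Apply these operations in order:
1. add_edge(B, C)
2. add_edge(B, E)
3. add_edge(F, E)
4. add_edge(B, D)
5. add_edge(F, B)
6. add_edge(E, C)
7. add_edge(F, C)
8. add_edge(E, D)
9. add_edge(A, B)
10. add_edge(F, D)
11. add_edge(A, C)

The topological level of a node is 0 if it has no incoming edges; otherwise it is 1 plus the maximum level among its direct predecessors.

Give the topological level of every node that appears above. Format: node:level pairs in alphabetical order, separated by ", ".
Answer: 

Op 1: add_edge(B, C). Edges now: 1
Op 2: add_edge(B, E). Edges now: 2
Op 3: add_edge(F, E). Edges now: 3
Op 4: add_edge(B, D). Edges now: 4
Op 5: add_edge(F, B). Edges now: 5
Op 6: add_edge(E, C). Edges now: 6
Op 7: add_edge(F, C). Edges now: 7
Op 8: add_edge(E, D). Edges now: 8
Op 9: add_edge(A, B). Edges now: 9
Op 10: add_edge(F, D). Edges now: 10
Op 11: add_edge(A, C). Edges now: 11
Compute levels (Kahn BFS):
  sources (in-degree 0): A, F
  process A: level=0
    A->B: in-degree(B)=1, level(B)>=1
    A->C: in-degree(C)=3, level(C)>=1
  process F: level=0
    F->B: in-degree(B)=0, level(B)=1, enqueue
    F->C: in-degree(C)=2, level(C)>=1
    F->D: in-degree(D)=2, level(D)>=1
    F->E: in-degree(E)=1, level(E)>=1
  process B: level=1
    B->C: in-degree(C)=1, level(C)>=2
    B->D: in-degree(D)=1, level(D)>=2
    B->E: in-degree(E)=0, level(E)=2, enqueue
  process E: level=2
    E->C: in-degree(C)=0, level(C)=3, enqueue
    E->D: in-degree(D)=0, level(D)=3, enqueue
  process C: level=3
  process D: level=3
All levels: A:0, B:1, C:3, D:3, E:2, F:0

Answer: A:0, B:1, C:3, D:3, E:2, F:0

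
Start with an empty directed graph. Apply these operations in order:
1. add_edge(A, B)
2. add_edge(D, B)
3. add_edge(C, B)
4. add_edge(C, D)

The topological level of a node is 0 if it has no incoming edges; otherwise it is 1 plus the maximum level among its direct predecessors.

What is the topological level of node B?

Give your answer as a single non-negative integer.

Op 1: add_edge(A, B). Edges now: 1
Op 2: add_edge(D, B). Edges now: 2
Op 3: add_edge(C, B). Edges now: 3
Op 4: add_edge(C, D). Edges now: 4
Compute levels (Kahn BFS):
  sources (in-degree 0): A, C
  process A: level=0
    A->B: in-degree(B)=2, level(B)>=1
  process C: level=0
    C->B: in-degree(B)=1, level(B)>=1
    C->D: in-degree(D)=0, level(D)=1, enqueue
  process D: level=1
    D->B: in-degree(B)=0, level(B)=2, enqueue
  process B: level=2
All levels: A:0, B:2, C:0, D:1
level(B) = 2

Answer: 2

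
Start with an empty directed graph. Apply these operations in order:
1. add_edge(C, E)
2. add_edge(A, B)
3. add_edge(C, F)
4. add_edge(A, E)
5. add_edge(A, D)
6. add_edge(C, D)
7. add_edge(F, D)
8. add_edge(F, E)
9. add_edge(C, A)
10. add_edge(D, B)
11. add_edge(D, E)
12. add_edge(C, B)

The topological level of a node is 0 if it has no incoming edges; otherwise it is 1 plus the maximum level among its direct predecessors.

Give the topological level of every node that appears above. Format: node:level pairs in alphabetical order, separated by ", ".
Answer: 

Answer: A:1, B:3, C:0, D:2, E:3, F:1

Derivation:
Op 1: add_edge(C, E). Edges now: 1
Op 2: add_edge(A, B). Edges now: 2
Op 3: add_edge(C, F). Edges now: 3
Op 4: add_edge(A, E). Edges now: 4
Op 5: add_edge(A, D). Edges now: 5
Op 6: add_edge(C, D). Edges now: 6
Op 7: add_edge(F, D). Edges now: 7
Op 8: add_edge(F, E). Edges now: 8
Op 9: add_edge(C, A). Edges now: 9
Op 10: add_edge(D, B). Edges now: 10
Op 11: add_edge(D, E). Edges now: 11
Op 12: add_edge(C, B). Edges now: 12
Compute levels (Kahn BFS):
  sources (in-degree 0): C
  process C: level=0
    C->A: in-degree(A)=0, level(A)=1, enqueue
    C->B: in-degree(B)=2, level(B)>=1
    C->D: in-degree(D)=2, level(D)>=1
    C->E: in-degree(E)=3, level(E)>=1
    C->F: in-degree(F)=0, level(F)=1, enqueue
  process A: level=1
    A->B: in-degree(B)=1, level(B)>=2
    A->D: in-degree(D)=1, level(D)>=2
    A->E: in-degree(E)=2, level(E)>=2
  process F: level=1
    F->D: in-degree(D)=0, level(D)=2, enqueue
    F->E: in-degree(E)=1, level(E)>=2
  process D: level=2
    D->B: in-degree(B)=0, level(B)=3, enqueue
    D->E: in-degree(E)=0, level(E)=3, enqueue
  process B: level=3
  process E: level=3
All levels: A:1, B:3, C:0, D:2, E:3, F:1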